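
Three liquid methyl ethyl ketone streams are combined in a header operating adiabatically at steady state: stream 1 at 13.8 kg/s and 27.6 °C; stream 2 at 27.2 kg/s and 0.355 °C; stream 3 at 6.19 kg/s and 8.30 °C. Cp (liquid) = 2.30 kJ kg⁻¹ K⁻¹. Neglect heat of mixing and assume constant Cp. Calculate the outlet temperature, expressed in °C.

T_out = 9.36 °C

Adiabatic, steady state ⇒ Σ ṁᵢCp,ᵢ(T_out − Tᵢ) = 0
T_out = Σ ṁᵢCp,ᵢTᵢ / Σ ṁᵢCp,ᵢ
      = 1016.4 / 108.54 = 9.3645 °C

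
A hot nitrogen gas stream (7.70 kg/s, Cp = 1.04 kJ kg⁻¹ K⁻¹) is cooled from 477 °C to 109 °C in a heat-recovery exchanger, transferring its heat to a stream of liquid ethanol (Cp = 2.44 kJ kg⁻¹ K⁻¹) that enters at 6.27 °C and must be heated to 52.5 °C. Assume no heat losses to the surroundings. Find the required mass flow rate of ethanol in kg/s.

ṁ_c = 26.1 kg/s

Heat released by hot stream: Q = 7.70 × 1.04 × (477 − 109) = 2946.9 kJ/s
Energy balance on cold side (adiabatic exchanger): Q = ṁ_c·Cp_c·(T_c,out − T_c,in)
ṁ_c = 2946.9 / [2.44 × (52.5 − 6.27)] = 26.125 kg/s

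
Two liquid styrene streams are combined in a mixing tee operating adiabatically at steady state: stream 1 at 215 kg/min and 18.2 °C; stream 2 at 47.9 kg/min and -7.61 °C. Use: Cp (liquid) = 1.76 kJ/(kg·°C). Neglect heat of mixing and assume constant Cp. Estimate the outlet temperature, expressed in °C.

T_out = 13.5 °C

No heat crosses the boundary, so H_out = H_in.
T_out = Σ ṁᵢCp,ᵢTᵢ / Σ ṁᵢCp,ᵢ
      = 6245.3 / 462.7 = 13.497 °C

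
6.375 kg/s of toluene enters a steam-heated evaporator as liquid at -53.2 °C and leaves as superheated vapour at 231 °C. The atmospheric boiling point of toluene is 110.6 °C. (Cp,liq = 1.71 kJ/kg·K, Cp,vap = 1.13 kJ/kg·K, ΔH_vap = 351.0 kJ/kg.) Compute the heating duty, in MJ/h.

Q = 17600 MJ/h

liquid -53.2→110.6 °C: 280.1 kJ/kg
vaporisation at 110.6 °C: 351 kJ/kg
vapour 110.6→231 °C: 136.05 kJ/kg
Δh = 280.1 + 351 + 136.05 = 767.15 kJ/kg
Q = ṁ·Δh = 6.375 kg/s × 767.15 kJ/kg = 4890.6 kJ/s
|Q| = 4890.6 kW = 17606 MJ/h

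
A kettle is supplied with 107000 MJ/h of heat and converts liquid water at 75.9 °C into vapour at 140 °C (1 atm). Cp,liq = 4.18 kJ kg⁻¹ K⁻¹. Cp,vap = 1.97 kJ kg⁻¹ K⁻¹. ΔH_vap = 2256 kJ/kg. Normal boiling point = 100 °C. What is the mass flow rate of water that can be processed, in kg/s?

ṁ = 12.2 kg/s

Δh = 4.18×(100−75.9) + 2256 + 1.97×(140−100) = 2435.5 kJ/kg
Q = 107000 MJ/h = 29722 kJ/s = 29722 kJ/s
ṁ = Q/Δh = 29722 / 2435.5 = 12.204 kg/s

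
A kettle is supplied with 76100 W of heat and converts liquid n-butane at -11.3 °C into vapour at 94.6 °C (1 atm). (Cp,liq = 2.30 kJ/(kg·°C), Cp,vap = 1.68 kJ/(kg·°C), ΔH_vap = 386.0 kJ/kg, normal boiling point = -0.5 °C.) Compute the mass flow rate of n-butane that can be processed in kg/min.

Δh = 2.30×(-0.5−-11.3) + 386.0 + 1.68×(94.6−-0.5) = 570.61 kJ/kg
Q = 76100 W = 76.1 kJ/s = 4566 kJ/min
ṁ = Q/Δh = 4566 / 570.61 = 8.002 kg/min

ṁ = 8.00 kg/min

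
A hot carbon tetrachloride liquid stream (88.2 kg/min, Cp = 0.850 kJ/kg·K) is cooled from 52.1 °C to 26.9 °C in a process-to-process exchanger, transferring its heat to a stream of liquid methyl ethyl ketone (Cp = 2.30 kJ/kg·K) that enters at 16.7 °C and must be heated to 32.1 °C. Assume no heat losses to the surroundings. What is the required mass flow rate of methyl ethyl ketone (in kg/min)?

ṁ_c = 53.3 kg/min

Heat released by hot stream: Q = 88.2 × 0.850 × (52.1 − 26.9) = 1889.2 kJ/min
Energy balance on cold side (adiabatic exchanger): Q = ṁ_c·Cp_c·(T_c,out − T_c,in)
ṁ_c = 1889.2 / [2.30 × (32.1 − 16.7)] = 53.338 kg/min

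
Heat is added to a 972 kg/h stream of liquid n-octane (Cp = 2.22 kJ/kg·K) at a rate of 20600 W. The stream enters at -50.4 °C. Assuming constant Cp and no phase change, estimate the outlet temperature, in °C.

T_out = -16.0 °C

Q = 20600 W = 74160 kJ/h
ΔT = Q/(ṁ·Cp) = 74160/(972×2.22) = 34.368 K
T_out = -50.4 + 34.368 = -16.032 °C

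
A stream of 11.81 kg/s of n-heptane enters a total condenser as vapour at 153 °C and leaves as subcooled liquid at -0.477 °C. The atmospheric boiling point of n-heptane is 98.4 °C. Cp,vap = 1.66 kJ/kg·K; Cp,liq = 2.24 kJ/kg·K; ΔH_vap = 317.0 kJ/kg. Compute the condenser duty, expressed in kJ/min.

Q_c = 446000 kJ/min

vapour 153→98.4 °C: -90.636 kJ/kg
condensation at 98.4 °C: -317 kJ/kg
liquid 98.4→-0.477 °C: -221.48 kJ/kg
Δh = -90.636 + -317 + -221.48 = -629.12 kJ/kg
Q = ṁ·Δh = 11.81 kg/s × -629.12 kJ/kg = -7429.9 kJ/s
|Q| = 7429.9 kW = 445790 kJ/min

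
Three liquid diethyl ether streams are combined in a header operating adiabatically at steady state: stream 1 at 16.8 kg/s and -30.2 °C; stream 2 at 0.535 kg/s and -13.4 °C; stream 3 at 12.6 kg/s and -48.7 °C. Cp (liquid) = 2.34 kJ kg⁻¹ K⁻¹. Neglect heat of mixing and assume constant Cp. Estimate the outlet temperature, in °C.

No heat crosses the boundary, so H_out = H_in.
Σ ṁᵢCp,ᵢTᵢ = 16.8×2.34×-30.2 + 0.535×2.34×-13.4 + 12.6×2.34×-48.7 = -2639.9
Σ ṁᵢCp,ᵢ = 16.8×2.34 + 0.535×2.34 + 12.6×2.34 = 70.048
T_out = -2639.9 / 70.048 = -37.687 °C

T_out = -37.7 °C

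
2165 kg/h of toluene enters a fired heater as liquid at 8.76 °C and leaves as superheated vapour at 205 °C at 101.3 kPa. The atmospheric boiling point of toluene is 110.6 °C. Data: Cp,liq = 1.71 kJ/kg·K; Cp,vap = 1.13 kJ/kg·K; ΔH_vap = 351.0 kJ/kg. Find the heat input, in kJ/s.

Q = 380 kJ/s

liquid 8.76→110.6 °C: 174.15 kJ/kg
vaporisation at 110.6 °C: 351 kJ/kg
vapour 110.6→205 °C: 106.67 kJ/kg
Δh = 174.15 + 351 + 106.67 = 631.82 kJ/kg
Q = ṁ·Δh = 2165 kg/h × 631.82 kJ/kg = 1.3679e+06 kJ/h
|Q| = 379.97 kW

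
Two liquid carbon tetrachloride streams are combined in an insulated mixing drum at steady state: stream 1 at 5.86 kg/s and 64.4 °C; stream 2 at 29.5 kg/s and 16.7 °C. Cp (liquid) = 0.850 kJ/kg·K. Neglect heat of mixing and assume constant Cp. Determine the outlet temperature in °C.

T_out = 24.6 °C

No heat crosses the boundary, so H_out = H_in.
Σ ṁᵢCp,ᵢTᵢ = 5.86×0.850×64.4 + 29.5×0.850×16.7 = 739.53
Σ ṁᵢCp,ᵢ = 5.86×0.850 + 29.5×0.850 = 30.056
T_out = 739.53 / 30.056 = 24.605 °C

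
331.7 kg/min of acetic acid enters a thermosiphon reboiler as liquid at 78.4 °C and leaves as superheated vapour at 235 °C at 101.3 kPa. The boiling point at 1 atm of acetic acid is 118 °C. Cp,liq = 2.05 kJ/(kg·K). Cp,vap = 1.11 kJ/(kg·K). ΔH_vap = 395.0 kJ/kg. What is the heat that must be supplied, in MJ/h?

Q = 12100 MJ/h

liquid 78.4→118 °C: 81.18 kJ/kg
vaporisation at 118 °C: 395 kJ/kg
vapour 118→235 °C: 129.87 kJ/kg
Δh = 81.18 + 395 + 129.87 = 606.05 kJ/kg
Q = ṁ·Δh = 331.7 kg/min × 606.05 kJ/kg = 201030 kJ/min
|Q| = 3350.4 kW = 12062 MJ/h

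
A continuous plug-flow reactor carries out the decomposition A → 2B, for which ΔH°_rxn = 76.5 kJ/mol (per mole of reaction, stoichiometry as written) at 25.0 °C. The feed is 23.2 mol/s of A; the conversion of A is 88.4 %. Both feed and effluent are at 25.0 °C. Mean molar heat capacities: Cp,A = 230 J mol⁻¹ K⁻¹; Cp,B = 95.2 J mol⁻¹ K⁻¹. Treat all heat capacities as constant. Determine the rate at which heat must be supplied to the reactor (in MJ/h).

Extent of reaction ξ = 0.884 × 23.2 = 20.509 mol/s
Reaction term: ξ·ΔH°_rxn = 20.509 × 76.5 = 1568.9 kJ/s
Q = ΔH = 1568.9 kJ/s = 1568.9 kW
Heat supplied = 5648.1 MJ/h

Q_in = 5650 MJ/h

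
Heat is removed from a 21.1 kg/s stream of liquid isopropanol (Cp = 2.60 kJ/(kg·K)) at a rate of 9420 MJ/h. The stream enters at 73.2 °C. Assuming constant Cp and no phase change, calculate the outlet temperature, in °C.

T_out = 25.5 °C

Q = 9420 MJ/h = 2616.7 kJ/s
ΔT = Q/(ṁ·Cp) = 2616.7/(21.1×2.60) = 47.697 K
T_out = 73.2 − 47.697 = 25.503 °C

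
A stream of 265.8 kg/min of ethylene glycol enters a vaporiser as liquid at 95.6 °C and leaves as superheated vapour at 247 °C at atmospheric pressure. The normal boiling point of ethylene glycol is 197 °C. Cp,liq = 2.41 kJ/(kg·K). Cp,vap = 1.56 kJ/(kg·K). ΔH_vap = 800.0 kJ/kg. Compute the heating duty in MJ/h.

Q = 17900 MJ/h

liquid 95.6→197 °C: 244.37 kJ/kg
vaporisation at 197 °C: 800 kJ/kg
vapour 197→247 °C: 78 kJ/kg
Δh = 244.37 + 800 + 78 = 1122.4 kJ/kg
Q = ṁ·Δh = 265.8 kg/min × 1122.4 kJ/kg = 298330 kJ/min
|Q| = 4972.1 kW = 17900 MJ/h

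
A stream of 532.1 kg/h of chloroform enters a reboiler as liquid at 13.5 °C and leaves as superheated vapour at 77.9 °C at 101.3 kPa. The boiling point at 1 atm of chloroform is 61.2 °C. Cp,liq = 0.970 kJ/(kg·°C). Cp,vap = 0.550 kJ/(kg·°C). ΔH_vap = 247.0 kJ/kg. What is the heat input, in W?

Q = 44700 W

liquid 13.5→61.2 °C: 46.269 kJ/kg
vaporisation at 61.2 °C: 247 kJ/kg
vapour 61.2→77.9 °C: 9.185 kJ/kg
Δh = 46.269 + 247 + 9.185 = 302.45 kJ/kg
Q = ṁ·Δh = 532.1 kg/h × 302.45 kJ/kg = 160940 kJ/h
|Q| = 44.704 kW = 44704 W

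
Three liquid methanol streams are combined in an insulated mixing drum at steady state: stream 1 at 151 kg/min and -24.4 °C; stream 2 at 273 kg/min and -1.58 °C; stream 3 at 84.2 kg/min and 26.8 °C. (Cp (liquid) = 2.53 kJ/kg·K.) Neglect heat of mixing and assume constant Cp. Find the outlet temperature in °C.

Adiabatic, steady state ⇒ Σ ṁᵢCp,ᵢ(T_out − Tᵢ) = 0
Σ ṁᵢCp,ᵢTᵢ = 151×2.53×-24.4 + 273×2.53×-1.58 + 84.2×2.53×26.8 = -4703.7
Σ ṁᵢCp,ᵢ = 151×2.53 + 273×2.53 + 84.2×2.53 = 1285.7
T_out = -4703.7 / 1285.7 = -3.6584 °C

T_out = -3.66 °C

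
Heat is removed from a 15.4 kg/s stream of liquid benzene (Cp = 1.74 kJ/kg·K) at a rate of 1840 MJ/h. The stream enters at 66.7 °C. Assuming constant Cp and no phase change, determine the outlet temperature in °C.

Q = 1840 MJ/h = 511.11 kJ/s
ΔT = Q/(ṁ·Cp) = 511.11/(15.4×1.74) = 19.074 K
T_out = 66.7 − 19.074 = 47.626 °C

T_out = 47.6 °C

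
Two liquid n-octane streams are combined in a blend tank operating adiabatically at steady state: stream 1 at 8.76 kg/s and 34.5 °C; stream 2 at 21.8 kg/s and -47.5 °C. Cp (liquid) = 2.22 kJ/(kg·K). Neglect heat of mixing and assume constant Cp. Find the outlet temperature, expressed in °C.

Energy balance with Q = 0: Σ ṁᵢCp,ᵢ(T_out − Tᵢ) = 0
Σ ṁᵢCp,ᵢTᵢ = 8.76×2.22×34.5 + 21.8×2.22×-47.5 = -1627.9
Σ ṁᵢCp,ᵢ = 8.76×2.22 + 21.8×2.22 = 67.843
T_out = -1627.9 / 67.843 = -23.995 °C

T_out = -24.0 °C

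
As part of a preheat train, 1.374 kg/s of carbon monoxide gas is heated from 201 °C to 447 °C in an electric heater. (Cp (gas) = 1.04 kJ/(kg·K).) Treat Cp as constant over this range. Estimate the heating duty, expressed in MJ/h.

Q = ṁ·Cp·ΔT = 1.374 × 1.04 × (447 − 201) = 351.52 kJ/s
Heating duty = 1265.5 MJ/h

Q = 1270 MJ/h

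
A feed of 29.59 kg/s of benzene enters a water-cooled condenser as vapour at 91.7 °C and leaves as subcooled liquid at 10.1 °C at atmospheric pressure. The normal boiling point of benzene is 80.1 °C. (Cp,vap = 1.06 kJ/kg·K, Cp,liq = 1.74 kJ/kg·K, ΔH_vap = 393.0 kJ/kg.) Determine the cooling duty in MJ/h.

Q_c = 56100 MJ/h

vapour 91.7→80.1 °C: -12.296 kJ/kg
condensation at 80.1 °C: -393 kJ/kg
liquid 80.1→10.1 °C: -121.8 kJ/kg
Δh = -12.296 + -393 + -121.8 = -527.1 kJ/kg
Q = ṁ·Δh = 29.59 kg/s × -527.1 kJ/kg = -15597 kJ/s
|Q| = 15597 kW = 56148 MJ/h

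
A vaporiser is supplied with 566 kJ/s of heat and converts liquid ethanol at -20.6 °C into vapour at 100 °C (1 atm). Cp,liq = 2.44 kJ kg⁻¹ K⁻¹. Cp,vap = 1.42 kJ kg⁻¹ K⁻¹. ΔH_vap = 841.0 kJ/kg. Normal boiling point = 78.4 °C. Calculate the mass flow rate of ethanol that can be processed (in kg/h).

Δh = 2.44×(78.4−-20.6) + 841.0 + 1.42×(100−78.4) = 1113.2 kJ/kg
Q = 566 kJ/s = 566 kJ/s = 2.0376e+06 kJ/h
ṁ = Q/Δh = 2.0376e+06 / 1113.2 = 1830.3 kg/h

ṁ = 1830 kg/h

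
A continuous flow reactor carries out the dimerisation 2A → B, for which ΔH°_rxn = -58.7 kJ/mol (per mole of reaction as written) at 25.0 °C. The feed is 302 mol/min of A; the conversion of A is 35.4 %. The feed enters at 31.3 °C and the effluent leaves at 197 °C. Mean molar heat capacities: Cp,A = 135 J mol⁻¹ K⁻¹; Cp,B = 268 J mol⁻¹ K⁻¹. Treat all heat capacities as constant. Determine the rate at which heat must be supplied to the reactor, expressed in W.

Extent of reaction ξ = 0.354 × 302 / 2 = 53.454 mol/min
Reaction term: ξ·ΔH°_rxn = 53.454 × -58.7 = -3137.7 kJ/min
Sensible, feed 31.3→25 °C: -256.85 kJ/min
Outlet flows (mol/min): A 195.09, B 53.454
Sensible, products 25→197 °C: 6994.1 kJ/min
Q = ΔH = 3599.5 kJ/min = 59.991 kW
Heat supplied = 59991 W

Q_in = 60000 W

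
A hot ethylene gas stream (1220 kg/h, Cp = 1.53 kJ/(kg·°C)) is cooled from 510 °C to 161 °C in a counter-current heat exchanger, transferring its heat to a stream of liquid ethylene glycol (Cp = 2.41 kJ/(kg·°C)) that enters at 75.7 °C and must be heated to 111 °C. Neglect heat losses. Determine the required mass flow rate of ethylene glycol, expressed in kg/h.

Heat released by hot stream: Q = 1220 × 1.53 × (510 − 161) = 651440 kJ/h
Energy balance on cold side (adiabatic exchanger): Q = ṁ_c·Cp_c·(T_c,out − T_c,in)
ṁ_c = 651440 / [2.41 × (111 − 75.7)] = 7657.5 kg/h

ṁ_c = 7660 kg/h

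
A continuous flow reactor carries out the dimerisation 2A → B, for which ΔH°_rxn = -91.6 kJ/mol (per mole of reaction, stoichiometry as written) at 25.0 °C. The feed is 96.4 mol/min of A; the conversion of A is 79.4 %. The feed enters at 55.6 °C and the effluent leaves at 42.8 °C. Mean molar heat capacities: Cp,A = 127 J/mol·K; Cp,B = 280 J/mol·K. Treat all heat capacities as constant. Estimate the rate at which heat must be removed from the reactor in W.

Extent of reaction ξ = 0.794 × 96.4 / 2 = 38.271 mol/min
Reaction term: ξ·ΔH°_rxn = 38.271 × -91.6 = -3505.6 kJ/min
Sensible, feed 55.6→25 °C: -374.63 kJ/min
Outlet flows (mol/min): A 19.858, B 38.271
Sensible, products 25→42.8 °C: 235.63 kJ/min
Q = ΔH = -3644.6 kJ/min = -60.743 kW
Heat removed = 60743 W

Q_out = 60700 W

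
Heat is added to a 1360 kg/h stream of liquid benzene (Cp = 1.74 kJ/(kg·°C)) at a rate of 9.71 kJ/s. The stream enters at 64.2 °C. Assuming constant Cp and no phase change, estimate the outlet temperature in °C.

Q = 9.71 kJ/s = 34956 kJ/h
ΔT = Q/(ṁ·Cp) = 34956/(1360×1.74) = 14.772 K
T_out = 64.2 + 14.772 = 78.972 °C

T_out = 79.0 °C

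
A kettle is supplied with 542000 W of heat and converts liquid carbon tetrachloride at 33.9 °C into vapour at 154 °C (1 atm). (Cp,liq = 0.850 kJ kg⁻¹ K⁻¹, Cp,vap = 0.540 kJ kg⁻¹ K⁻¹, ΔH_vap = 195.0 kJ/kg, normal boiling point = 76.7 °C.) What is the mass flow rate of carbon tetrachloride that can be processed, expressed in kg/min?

ṁ = 119 kg/min

Δh = 0.850×(76.7−33.9) + 195.0 + 0.540×(154−76.7) = 273.12 kJ/kg
Q = 542000 W = 542 kJ/s = 32520 kJ/min
ṁ = Q/Δh = 32520 / 273.12 = 119.07 kg/min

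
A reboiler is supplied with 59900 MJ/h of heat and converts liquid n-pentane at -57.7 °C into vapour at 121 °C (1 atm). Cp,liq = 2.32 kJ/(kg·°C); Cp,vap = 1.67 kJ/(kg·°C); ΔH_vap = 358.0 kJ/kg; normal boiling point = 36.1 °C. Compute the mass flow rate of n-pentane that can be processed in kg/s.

ṁ = 23.2 kg/s

Δh = 2.32×(36.1−-57.7) + 358.0 + 1.67×(121−36.1) = 717.4 kJ/kg
Q = 59900 MJ/h = 16639 kJ/s = 16639 kJ/s
ṁ = Q/Δh = 16639 / 717.4 = 23.193 kg/s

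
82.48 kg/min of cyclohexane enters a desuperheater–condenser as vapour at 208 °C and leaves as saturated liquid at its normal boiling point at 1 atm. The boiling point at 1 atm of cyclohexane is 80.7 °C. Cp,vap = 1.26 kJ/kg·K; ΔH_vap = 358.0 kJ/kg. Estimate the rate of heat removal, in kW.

Q_c = 713 kW

vapour 208→80.7 °C: -160.4 kJ/kg
condensation at 80.7 °C: -358 kJ/kg
Δh = -160.4 + -358 = -518.4 kJ/kg
Q = ṁ·Δh = 82.48 kg/min × -518.4 kJ/kg = -42757 kJ/min
|Q| = 712.62 kW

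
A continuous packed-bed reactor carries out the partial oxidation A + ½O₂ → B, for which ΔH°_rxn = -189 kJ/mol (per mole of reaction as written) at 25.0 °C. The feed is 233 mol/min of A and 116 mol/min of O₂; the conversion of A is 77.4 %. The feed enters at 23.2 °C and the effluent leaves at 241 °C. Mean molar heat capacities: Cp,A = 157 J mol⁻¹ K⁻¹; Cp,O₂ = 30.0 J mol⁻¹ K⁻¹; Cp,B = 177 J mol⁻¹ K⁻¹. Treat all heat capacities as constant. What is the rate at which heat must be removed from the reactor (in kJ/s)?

Q_out = 419 kJ/s

Extent of reaction ξ = 0.774 × 233 = 180.34 mol/min
Reaction term: ξ·ΔH°_rxn = 180.34 × -189 = -34085 kJ/min
Sensible, feed 23.2→25 °C: 72.11 kJ/min
Outlet flows (mol/min): A 52.658, O₂ 25.829, B 180.34
Sensible, products 25→241 °C: 8847.9 kJ/min
Q = ΔH = -25165 kJ/min = -419.41 kW
Heat removed = 419.41 kJ/s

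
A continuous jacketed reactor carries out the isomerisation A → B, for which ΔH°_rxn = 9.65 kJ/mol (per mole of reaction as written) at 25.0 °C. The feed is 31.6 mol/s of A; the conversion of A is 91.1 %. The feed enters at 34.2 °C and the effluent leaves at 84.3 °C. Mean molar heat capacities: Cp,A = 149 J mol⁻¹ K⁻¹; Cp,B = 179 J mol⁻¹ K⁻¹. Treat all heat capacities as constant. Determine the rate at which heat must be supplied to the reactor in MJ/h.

Q_in = 2030 MJ/h

Extent of reaction ξ = 0.911 × 31.6 = 28.788 mol/s
Reaction term: ξ·ΔH°_rxn = 28.788 × 9.65 = 277.8 kJ/s
Sensible, feed 34.2→25 °C: -43.317 kJ/s
Outlet flows (mol/s): A 2.8124, B 28.788
Sensible, products 25→84.3 °C: 330.42 kJ/s
Q = ΔH = 564.9 kJ/s = 564.9 kW
Heat supplied = 2033.7 MJ/h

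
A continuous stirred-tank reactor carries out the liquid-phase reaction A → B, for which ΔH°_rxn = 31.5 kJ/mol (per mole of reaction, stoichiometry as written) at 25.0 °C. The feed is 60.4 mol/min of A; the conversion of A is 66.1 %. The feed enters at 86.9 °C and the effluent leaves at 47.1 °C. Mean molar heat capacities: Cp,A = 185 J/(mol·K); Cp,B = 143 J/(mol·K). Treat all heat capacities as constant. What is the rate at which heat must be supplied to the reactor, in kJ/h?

Extent of reaction ξ = 0.661 × 60.4 = 39.924 mol/min
Reaction term: ξ·ΔH°_rxn = 39.924 × 31.5 = 1257.6 kJ/min
Sensible, feed 86.9→25 °C: -691.67 kJ/min
Outlet flows (mol/min): A 20.476, B 39.924
Sensible, products 25→47.1 °C: 209.89 kJ/min
Q = ΔH = 775.84 kJ/min = 12.931 kW
Heat supplied = 46550 kJ/h

Q_in = 46600 kJ/h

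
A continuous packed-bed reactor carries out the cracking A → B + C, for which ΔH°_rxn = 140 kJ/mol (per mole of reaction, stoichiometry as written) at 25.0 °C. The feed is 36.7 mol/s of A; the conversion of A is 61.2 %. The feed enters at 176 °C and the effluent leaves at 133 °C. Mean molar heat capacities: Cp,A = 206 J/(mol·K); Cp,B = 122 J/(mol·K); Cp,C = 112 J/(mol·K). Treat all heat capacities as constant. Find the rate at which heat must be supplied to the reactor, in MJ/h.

Q_in = 10400 MJ/h

Extent of reaction ξ = 0.612 × 36.7 = 22.46 mol/s
Reaction term: ξ·ΔH°_rxn = 22.46 × 140 = 3144.5 kJ/s
Sensible, feed 176→25 °C: -1141.6 kJ/s
Outlet flows (mol/s): A 14.24, B 22.46, C 22.46
Sensible, products 25→133 °C: 884.42 kJ/s
Q = ΔH = 2887.3 kJ/s = 2887.3 kW
Heat supplied = 10394 MJ/h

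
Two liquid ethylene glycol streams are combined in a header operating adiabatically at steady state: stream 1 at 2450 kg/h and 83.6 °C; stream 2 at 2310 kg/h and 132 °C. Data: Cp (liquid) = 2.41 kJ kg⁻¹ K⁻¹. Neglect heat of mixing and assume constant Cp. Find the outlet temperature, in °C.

T_out = 107 °C

Energy balance with Q = 0: Σ ṁᵢCp,ᵢ(T_out − Tᵢ) = 0
T_out = Σ ṁᵢCp,ᵢTᵢ / Σ ṁᵢCp,ᵢ
      = 1.2285e+06 / 11472 = 107.09 °C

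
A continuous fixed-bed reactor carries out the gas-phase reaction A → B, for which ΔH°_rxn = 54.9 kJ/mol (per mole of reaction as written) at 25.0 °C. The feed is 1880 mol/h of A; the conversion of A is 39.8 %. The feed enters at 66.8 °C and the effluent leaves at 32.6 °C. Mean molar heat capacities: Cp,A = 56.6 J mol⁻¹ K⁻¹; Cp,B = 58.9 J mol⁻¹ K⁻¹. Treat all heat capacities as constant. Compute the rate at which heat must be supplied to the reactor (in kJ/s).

Q_in = 10.4 kJ/s

Extent of reaction ξ = 0.398 × 1880 = 748.24 mol/h
Reaction term: ξ·ΔH°_rxn = 748.24 × 54.9 = 41078 kJ/h
Sensible, feed 66.8→25 °C: -4447.9 kJ/h
Outlet flows (mol/h): A 1131.8, B 748.24
Sensible, products 25→32.6 °C: 821.78 kJ/h
Q = ΔH = 37452 kJ/h = 10.403 kW
Heat supplied = 10.403 kJ/s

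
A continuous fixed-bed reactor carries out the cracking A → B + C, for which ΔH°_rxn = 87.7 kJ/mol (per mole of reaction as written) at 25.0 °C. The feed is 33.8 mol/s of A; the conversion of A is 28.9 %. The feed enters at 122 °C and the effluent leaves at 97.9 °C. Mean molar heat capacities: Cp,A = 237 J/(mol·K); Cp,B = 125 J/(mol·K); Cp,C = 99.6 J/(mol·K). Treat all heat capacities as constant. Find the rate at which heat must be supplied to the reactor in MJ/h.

Q_in = 2360 MJ/h

Extent of reaction ξ = 0.289 × 33.8 = 9.7682 mol/s
Reaction term: ξ·ΔH°_rxn = 9.7682 × 87.7 = 856.67 kJ/s
Sensible, feed 122→25 °C: -777.03 kJ/s
Outlet flows (mol/s): A 24.032, B 9.7682, C 9.7682
Sensible, products 25→97.9 °C: 575.14 kJ/s
Q = ΔH = 654.79 kJ/s = 654.79 kW
Heat supplied = 2357.2 MJ/h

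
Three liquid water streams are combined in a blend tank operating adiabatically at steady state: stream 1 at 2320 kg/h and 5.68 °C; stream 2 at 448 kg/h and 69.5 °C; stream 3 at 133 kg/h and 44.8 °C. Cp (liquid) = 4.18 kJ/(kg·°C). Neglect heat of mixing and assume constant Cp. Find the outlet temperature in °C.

T_out = 17.3 °C

No heat crosses the boundary, so H_out = H_in.
Σ ṁᵢCp,ᵢTᵢ = 2320×4.18×5.68 + 448×4.18×69.5 + 133×4.18×44.8 = 210140
Σ ṁᵢCp,ᵢ = 2320×4.18 + 448×4.18 + 133×4.18 = 12126
T_out = 210140 / 12126 = 17.329 °C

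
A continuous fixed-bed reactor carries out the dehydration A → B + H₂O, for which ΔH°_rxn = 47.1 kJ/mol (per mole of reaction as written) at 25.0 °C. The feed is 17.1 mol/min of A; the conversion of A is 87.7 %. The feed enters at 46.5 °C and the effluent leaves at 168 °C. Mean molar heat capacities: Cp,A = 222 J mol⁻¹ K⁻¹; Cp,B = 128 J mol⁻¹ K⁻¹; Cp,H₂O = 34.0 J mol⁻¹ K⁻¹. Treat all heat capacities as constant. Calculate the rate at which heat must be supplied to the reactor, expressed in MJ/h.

Q_in = 62.3 MJ/h

Extent of reaction ξ = 0.877 × 17.1 = 14.997 mol/min
Reaction term: ξ·ΔH°_rxn = 14.997 × 47.1 = 706.34 kJ/min
Sensible, feed 46.5→25 °C: -81.618 kJ/min
Outlet flows (mol/min): A 2.1033, B 14.997, H₂O 14.997
Sensible, products 25→168 °C: 414.18 kJ/min
Q = ΔH = 1038.9 kJ/min = 17.315 kW
Heat supplied = 62.335 MJ/h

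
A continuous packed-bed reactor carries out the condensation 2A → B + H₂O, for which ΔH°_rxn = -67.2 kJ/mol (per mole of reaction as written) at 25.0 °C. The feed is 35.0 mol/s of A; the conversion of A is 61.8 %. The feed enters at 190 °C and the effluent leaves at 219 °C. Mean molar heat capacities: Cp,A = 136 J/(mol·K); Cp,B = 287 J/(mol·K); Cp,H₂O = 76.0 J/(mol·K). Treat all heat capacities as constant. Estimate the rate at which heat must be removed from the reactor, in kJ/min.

Extent of reaction ξ = 0.618 × 35.0 / 2 = 10.815 mol/s
Reaction term: ξ·ΔH°_rxn = 10.815 × -67.2 = -726.77 kJ/s
Sensible, feed 190→25 °C: -785.4 kJ/s
Outlet flows (mol/s): A 13.37, B 10.815, H₂O 10.815
Sensible, products 25→219 °C: 1114.4 kJ/s
Q = ΔH = -397.8 kJ/s = -397.8 kW
Heat removed = 23868 kJ/min

Q_out = 23900 kJ/min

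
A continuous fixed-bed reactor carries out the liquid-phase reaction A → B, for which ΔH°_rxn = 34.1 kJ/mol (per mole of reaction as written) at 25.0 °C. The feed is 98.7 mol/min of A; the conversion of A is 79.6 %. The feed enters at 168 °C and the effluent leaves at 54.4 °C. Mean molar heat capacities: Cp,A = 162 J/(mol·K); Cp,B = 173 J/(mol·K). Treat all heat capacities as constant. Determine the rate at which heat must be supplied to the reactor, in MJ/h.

Q_in = 53.3 MJ/h

Extent of reaction ξ = 0.796 × 98.7 = 78.565 mol/min
Reaction term: ξ·ΔH°_rxn = 78.565 × 34.1 = 2679.1 kJ/min
Sensible, feed 168→25 °C: -2286.5 kJ/min
Outlet flows (mol/min): A 20.135, B 78.565
Sensible, products 25→54.4 °C: 495.5 kJ/min
Q = ΔH = 888.09 kJ/min = 14.801 kW
Heat supplied = 53.285 MJ/h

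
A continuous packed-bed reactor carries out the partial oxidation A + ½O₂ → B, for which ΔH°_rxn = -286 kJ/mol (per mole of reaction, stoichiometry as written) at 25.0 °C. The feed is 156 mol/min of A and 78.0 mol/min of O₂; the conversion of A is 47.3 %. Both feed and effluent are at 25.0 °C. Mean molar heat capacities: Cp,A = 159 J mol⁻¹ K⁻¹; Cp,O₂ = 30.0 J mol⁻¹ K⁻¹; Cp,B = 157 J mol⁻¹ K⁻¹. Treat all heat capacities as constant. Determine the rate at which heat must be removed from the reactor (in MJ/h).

Q_out = 1270 MJ/h

Extent of reaction ξ = 0.473 × 156 = 73.788 mol/min
Reaction term: ξ·ΔH°_rxn = 73.788 × -286 = -21103 kJ/min
Q = ΔH = -21103 kJ/min = -351.72 kW
Heat removed = 1266.2 MJ/h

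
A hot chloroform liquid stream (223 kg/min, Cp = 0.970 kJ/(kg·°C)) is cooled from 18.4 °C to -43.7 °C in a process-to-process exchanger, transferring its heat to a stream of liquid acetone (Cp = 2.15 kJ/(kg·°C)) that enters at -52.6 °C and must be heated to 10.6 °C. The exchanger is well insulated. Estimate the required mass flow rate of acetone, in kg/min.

Heat released by hot stream: Q = 223 × 0.970 × (18.4 − -43.7) = 13433 kJ/min
Energy balance on cold side (adiabatic exchanger): Q = ṁ_c·Cp_c·(T_c,out − T_c,in)
ṁ_c = 13433 / [2.15 × (10.6 − -52.6)] = 98.858 kg/min

ṁ_c = 98.9 kg/min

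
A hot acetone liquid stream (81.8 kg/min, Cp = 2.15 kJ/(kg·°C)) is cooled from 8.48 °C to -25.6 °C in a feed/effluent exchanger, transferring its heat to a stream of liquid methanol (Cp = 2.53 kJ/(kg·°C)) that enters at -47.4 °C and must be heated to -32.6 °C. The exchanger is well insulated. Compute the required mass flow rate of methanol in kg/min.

ṁ_c = 160 kg/min

Heat released by hot stream: Q = 81.8 × 2.15 × (8.48 − -25.6) = 5993.6 kJ/min
Energy balance on cold side (adiabatic exchanger): Q = ṁ_c·Cp_c·(T_c,out − T_c,in)
ṁ_c = 5993.6 / [2.53 × (-32.6 − -47.4)] = 160.07 kg/min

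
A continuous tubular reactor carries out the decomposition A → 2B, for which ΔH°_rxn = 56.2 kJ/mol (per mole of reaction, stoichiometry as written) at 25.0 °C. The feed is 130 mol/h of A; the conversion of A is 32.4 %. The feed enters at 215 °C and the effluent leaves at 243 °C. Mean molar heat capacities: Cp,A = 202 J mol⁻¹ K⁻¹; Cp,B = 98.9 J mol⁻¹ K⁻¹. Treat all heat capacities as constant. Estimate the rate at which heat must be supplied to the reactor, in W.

Extent of reaction ξ = 0.324 × 130 = 42.12 mol/h
Reaction term: ξ·ΔH°_rxn = 42.12 × 56.2 = 2367.1 kJ/h
Sensible, feed 215→25 °C: -4989.4 kJ/h
Outlet flows (mol/h): A 87.88, B 84.24
Sensible, products 25→243 °C: 5686.1 kJ/h
Q = ΔH = 3063.9 kJ/h = 0.85107 kW
Heat supplied = 851.07 W

Q_in = 851 W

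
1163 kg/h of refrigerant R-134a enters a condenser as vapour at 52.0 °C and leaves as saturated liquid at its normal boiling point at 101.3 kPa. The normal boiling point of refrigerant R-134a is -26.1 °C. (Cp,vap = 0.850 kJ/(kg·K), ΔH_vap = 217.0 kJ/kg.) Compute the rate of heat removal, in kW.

vapour 52.0→-26.1 °C: -66.385 kJ/kg
condensation at -26.1 °C: -217 kJ/kg
Δh = -66.385 + -217 = -283.38 kJ/kg
Q = ṁ·Δh = 1163 kg/h × -283.38 kJ/kg = -329580 kJ/h
|Q| = 91.549 kW

Q_c = 91.5 kW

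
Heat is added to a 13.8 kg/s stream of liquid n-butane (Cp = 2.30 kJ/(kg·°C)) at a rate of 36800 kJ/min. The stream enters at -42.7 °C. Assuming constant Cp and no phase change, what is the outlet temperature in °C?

Q = 36800 kJ/min = 613.33 kJ/s
ΔT = Q/(ṁ·Cp) = 613.33/(13.8×2.30) = 19.324 K
T_out = -42.7 + 19.324 = -23.376 °C

T_out = -23.4 °C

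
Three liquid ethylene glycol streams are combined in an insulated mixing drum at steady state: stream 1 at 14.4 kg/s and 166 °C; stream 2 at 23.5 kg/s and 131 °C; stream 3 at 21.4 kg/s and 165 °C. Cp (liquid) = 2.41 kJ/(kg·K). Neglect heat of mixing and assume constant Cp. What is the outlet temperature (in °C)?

T_out = 152 °C

Energy balance with Q = 0: Σ ṁᵢCp,ᵢ(T_out − Tᵢ) = 0
T_out = Σ ṁᵢCp,ᵢTᵢ / Σ ṁᵢCp,ᵢ
      = 21690 / 142.91 = 151.77 °C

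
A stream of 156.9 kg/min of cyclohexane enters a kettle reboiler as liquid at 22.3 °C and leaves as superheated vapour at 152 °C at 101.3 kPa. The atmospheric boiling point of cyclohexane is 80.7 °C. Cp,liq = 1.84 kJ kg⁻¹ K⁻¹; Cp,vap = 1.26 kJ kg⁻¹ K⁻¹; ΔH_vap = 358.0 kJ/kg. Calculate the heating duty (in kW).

liquid 22.3→80.7 °C: 107.46 kJ/kg
vaporisation at 80.7 °C: 358 kJ/kg
vapour 80.7→152 °C: 89.838 kJ/kg
Δh = 107.46 + 358 + 89.838 = 555.29 kJ/kg
Q = ṁ·Δh = 156.9 kg/min × 555.29 kJ/kg = 87126 kJ/min
|Q| = 1452.1 kW

Q = 1450 kW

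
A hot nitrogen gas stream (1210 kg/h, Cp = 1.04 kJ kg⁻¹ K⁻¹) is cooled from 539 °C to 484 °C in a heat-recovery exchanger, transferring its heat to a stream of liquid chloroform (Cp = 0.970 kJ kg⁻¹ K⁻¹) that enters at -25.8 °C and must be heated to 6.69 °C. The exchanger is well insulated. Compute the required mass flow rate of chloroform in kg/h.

Heat released by hot stream: Q = 1210 × 1.04 × (539 − 484) = 69212 kJ/h
Energy balance on cold side (adiabatic exchanger): Q = ṁ_c·Cp_c·(T_c,out − T_c,in)
ṁ_c = 69212 / [0.970 × (6.69 − -25.8)] = 2196.1 kg/h

ṁ_c = 2200 kg/h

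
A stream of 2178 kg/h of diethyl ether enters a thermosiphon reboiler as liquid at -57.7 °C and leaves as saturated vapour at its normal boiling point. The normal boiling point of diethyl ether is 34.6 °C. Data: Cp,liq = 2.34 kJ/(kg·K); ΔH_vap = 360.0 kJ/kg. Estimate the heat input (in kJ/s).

liquid -57.7→34.6 °C: 215.98 kJ/kg
vaporisation at 34.6 °C: 360 kJ/kg
Δh = 215.98 + 360 = 575.98 kJ/kg
Q = ṁ·Δh = 2178 kg/h × 575.98 kJ/kg = 1.2545e+06 kJ/h
|Q| = 348.47 kW

Q = 348 kJ/s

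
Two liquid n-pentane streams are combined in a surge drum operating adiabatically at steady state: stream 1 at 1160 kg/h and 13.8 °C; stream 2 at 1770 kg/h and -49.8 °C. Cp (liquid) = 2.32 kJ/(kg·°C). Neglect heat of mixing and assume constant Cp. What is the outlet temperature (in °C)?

No heat crosses the boundary, so H_out = H_in.
T_out = Σ ṁᵢCp,ᵢTᵢ / Σ ṁᵢCp,ᵢ
      = -167360 / 6797.6 = -24.62 °C

T_out = -24.6 °C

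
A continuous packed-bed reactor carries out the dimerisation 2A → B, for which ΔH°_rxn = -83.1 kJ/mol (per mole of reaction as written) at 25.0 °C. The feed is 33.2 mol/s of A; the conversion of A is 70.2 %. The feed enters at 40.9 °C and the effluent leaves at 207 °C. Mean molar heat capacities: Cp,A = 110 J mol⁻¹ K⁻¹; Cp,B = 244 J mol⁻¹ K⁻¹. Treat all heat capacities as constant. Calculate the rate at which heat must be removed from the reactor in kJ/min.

Extent of reaction ξ = 0.702 × 33.2 / 2 = 11.653 mol/s
Reaction term: ξ·ΔH°_rxn = 11.653 × -83.1 = -968.38 kJ/s
Sensible, feed 40.9→25 °C: -58.067 kJ/s
Outlet flows (mol/s): A 9.8936, B 11.653
Sensible, products 25→207 °C: 715.57 kJ/s
Q = ΔH = -310.88 kJ/s = -310.88 kW
Heat removed = 18653 kJ/min

Q_out = 18700 kJ/min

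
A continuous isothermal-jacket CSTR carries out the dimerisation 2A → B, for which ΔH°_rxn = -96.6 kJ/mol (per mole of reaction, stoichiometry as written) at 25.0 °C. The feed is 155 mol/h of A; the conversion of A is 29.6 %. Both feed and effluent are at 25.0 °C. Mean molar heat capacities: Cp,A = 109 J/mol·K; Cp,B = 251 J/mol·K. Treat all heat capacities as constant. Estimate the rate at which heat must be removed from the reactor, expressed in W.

Extent of reaction ξ = 0.296 × 155 / 2 = 22.94 mol/h
Reaction term: ξ·ΔH°_rxn = 22.94 × -96.6 = -2216 kJ/h
Q = ΔH = -2216 kJ/h = -0.61556 kW
Heat removed = 615.56 W

Q_out = 616 W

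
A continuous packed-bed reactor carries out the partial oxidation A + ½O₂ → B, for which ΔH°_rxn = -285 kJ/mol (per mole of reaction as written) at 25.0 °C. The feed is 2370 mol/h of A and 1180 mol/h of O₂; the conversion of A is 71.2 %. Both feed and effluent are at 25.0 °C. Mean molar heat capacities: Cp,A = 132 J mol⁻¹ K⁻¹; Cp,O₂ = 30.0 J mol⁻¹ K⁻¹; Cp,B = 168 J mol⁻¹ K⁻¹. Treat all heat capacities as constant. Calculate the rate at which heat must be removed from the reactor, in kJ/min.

Extent of reaction ξ = 0.712 × 2370 = 1687.4 mol/h
Reaction term: ξ·ΔH°_rxn = 1687.4 × -285 = -480920 kJ/h
Q = ΔH = -480920 kJ/h = -133.59 kW
Heat removed = 8015.3 kJ/min

Q_out = 8020 kJ/min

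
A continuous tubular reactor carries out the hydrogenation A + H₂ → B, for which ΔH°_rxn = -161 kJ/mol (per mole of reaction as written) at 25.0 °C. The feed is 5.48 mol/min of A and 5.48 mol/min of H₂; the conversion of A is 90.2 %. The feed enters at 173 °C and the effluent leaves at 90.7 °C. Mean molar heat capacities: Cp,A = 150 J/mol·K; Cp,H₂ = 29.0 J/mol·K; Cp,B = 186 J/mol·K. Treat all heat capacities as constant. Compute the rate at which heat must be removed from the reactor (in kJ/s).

Extent of reaction ξ = 0.902 × 5.48 = 4.943 mol/min
Reaction term: ξ·ΔH°_rxn = 4.943 × -161 = -795.82 kJ/min
Sensible, feed 173→25 °C: -145.18 kJ/min
Outlet flows (mol/min): A 0.53704, H₂ 0.53704, B 4.943
Sensible, products 25→90.7 °C: 66.72 kJ/min
Q = ΔH = -874.27 kJ/min = -14.571 kW
Heat removed = 14.571 kJ/s

Q_out = 14.6 kJ/s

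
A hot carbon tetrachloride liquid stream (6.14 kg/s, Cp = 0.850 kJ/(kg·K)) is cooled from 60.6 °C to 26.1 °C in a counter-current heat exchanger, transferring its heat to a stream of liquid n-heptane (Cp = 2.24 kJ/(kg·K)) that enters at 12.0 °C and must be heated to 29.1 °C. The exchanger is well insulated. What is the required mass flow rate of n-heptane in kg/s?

ṁ_c = 4.70 kg/s

Heat released by hot stream: Q = 6.14 × 0.850 × (60.6 − 26.1) = 180.06 kJ/s
Energy balance on cold side (adiabatic exchanger): Q = ṁ_c·Cp_c·(T_c,out − T_c,in)
ṁ_c = 180.06 / [2.24 × (29.1 − 12.0)] = 4.7007 kg/s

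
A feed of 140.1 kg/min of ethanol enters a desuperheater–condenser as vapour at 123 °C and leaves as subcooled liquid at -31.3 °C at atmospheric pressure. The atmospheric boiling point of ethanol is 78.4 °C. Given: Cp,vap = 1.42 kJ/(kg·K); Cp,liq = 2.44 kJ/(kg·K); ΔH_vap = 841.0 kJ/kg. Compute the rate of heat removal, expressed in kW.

Q_c = 2740 kW

vapour 123→78.4 °C: -63.332 kJ/kg
condensation at 78.4 °C: -841 kJ/kg
liquid 78.4→-31.3 °C: -267.67 kJ/kg
Δh = -63.332 + -841 + -267.67 = -1172 kJ/kg
Q = ṁ·Δh = 140.1 kg/min × -1172 kJ/kg = -164200 kJ/min
|Q| = 2736.6 kW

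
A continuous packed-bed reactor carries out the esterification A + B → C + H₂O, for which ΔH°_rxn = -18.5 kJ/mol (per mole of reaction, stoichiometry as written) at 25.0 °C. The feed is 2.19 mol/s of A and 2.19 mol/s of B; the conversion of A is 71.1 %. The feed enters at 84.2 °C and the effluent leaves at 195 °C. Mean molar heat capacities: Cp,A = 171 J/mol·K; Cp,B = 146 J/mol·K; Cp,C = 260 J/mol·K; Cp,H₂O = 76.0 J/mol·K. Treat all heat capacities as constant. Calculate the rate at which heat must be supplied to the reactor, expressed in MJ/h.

Extent of reaction ξ = 0.711 × 2.19 = 1.5571 mol/s
Reaction term: ξ·ΔH°_rxn = 1.5571 × -18.5 = -28.806 kJ/s
Sensible, feed 84.2→25 °C: -41.098 kJ/s
Outlet flows (mol/s): A 0.63291, B 0.63291, C 1.5571, H₂O 1.5571
Sensible, products 25→195 °C: 123.05 kJ/s
Q = ΔH = 53.144 kJ/s = 53.144 kW
Heat supplied = 191.32 MJ/h

Q_in = 191 MJ/h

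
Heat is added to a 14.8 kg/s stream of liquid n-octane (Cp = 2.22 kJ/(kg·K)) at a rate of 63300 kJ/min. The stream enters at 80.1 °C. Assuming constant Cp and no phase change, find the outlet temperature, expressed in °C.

T_out = 112 °C

Q = 63300 kJ/min = 1055 kJ/s
ΔT = Q/(ṁ·Cp) = 1055/(14.8×2.22) = 32.11 K
T_out = 80.1 + 32.11 = 112.21 °C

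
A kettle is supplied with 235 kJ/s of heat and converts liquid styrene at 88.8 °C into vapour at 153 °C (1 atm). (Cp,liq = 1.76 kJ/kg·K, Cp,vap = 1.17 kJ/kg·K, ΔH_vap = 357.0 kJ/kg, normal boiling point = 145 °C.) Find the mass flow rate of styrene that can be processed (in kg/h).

Δh = 1.76×(145−88.8) + 357.0 + 1.17×(153−145) = 465.27 kJ/kg
Q = 235 kJ/s = 235 kJ/s = 846000 kJ/h
ṁ = Q/Δh = 846000 / 465.27 = 1818.3 kg/h

ṁ = 1820 kg/h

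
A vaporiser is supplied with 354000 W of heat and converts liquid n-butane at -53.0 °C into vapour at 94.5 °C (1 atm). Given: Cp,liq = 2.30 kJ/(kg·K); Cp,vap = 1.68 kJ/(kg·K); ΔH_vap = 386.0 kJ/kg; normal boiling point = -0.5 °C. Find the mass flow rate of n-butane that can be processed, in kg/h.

ṁ = 1910 kg/h

Δh = 2.30×(-0.5−-53.0) + 386.0 + 1.68×(94.5−-0.5) = 666.35 kJ/kg
Q = 354000 W = 354 kJ/s = 1.2744e+06 kJ/h
ṁ = Q/Δh = 1.2744e+06 / 666.35 = 1912.5 kg/h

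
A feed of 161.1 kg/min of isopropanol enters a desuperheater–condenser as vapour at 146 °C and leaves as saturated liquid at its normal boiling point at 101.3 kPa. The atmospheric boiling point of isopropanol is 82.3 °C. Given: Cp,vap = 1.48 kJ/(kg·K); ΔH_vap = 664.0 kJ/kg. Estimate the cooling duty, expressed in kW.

Q_c = 2040 kW

vapour 146→82.3 °C: -94.276 kJ/kg
condensation at 82.3 °C: -664 kJ/kg
Δh = -94.276 + -664 = -758.28 kJ/kg
Q = ṁ·Δh = 161.1 kg/min × -758.28 kJ/kg = -122160 kJ/min
|Q| = 2036 kW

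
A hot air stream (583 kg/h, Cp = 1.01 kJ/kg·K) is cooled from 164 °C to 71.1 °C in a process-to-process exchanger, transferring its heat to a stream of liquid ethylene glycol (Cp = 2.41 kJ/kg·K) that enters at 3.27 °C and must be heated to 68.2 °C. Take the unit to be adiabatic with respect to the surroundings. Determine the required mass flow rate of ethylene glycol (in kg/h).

ṁ_c = 350 kg/h

Heat released by hot stream: Q = 583 × 1.01 × (164 − 71.1) = 54702 kJ/h
Energy balance on cold side (adiabatic exchanger): Q = ṁ_c·Cp_c·(T_c,out − T_c,in)
ṁ_c = 54702 / [2.41 × (68.2 − 3.27)] = 349.58 kg/h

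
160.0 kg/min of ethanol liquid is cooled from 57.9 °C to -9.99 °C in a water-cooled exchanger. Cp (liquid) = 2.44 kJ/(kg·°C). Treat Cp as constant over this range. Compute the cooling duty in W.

Q_c = 442000 W

Q = ṁ·Cp·ΔT = 160.0 × 2.44 × (-9.99 − 57.9) = -26504 kJ/min
Converting: 26504 / 60 s = 441.74 kW
Cooling duty = 441740 W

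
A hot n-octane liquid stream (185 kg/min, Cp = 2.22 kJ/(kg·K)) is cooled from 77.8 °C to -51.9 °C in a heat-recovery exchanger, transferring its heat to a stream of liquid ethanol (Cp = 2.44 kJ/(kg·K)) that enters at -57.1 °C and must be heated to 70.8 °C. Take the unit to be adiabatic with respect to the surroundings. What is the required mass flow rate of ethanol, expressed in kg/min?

Heat released by hot stream: Q = 185 × 2.22 × (77.8 − -51.9) = 53268 kJ/min
Energy balance on cold side (adiabatic exchanger): Q = ṁ_c·Cp_c·(T_c,out − T_c,in)
ṁ_c = 53268 / [2.44 × (70.8 − -57.1)] = 170.69 kg/min

ṁ_c = 171 kg/min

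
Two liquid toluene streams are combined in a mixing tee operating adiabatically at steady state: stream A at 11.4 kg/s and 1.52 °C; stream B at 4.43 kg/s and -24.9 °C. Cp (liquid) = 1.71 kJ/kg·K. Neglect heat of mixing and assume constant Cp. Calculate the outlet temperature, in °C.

Adiabatic, steady state ⇒ Σ ṁᵢCp,ᵢ(T_out − Tᵢ) = 0
T_out = Σ ṁᵢCp,ᵢTᵢ / Σ ṁᵢCp,ᵢ
      = -158.99 / 27.069 = -5.8736 °C

T_out = -5.87 °C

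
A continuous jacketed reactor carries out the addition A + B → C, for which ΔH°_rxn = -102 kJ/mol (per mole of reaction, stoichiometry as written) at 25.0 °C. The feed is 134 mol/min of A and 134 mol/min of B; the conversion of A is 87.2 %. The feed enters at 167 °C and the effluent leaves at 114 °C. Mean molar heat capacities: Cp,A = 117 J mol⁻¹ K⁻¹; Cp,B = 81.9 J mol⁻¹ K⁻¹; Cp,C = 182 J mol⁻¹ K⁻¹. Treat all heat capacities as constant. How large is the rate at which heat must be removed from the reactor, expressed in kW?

Q_out = 225 kW

Extent of reaction ξ = 0.872 × 134 = 116.85 mol/min
Reaction term: ξ·ΔH°_rxn = 116.85 × -102 = -11918 kJ/min
Sensible, feed 167→25 °C: -3784.7 kJ/min
Outlet flows (mol/min): A 17.152, B 17.152, C 116.85
Sensible, products 25→114 °C: 2196.3 kJ/min
Q = ΔH = -13507 kJ/min = -225.11 kW
Heat removed = 225.11 kW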